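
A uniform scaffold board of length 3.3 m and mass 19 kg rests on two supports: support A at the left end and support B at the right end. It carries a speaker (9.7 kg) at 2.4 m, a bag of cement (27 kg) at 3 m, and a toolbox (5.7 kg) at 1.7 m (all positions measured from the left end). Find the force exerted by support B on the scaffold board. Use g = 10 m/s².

R_B ≈ 440 N

About support A:
Beam weight: 19 × 10 = 190 N down at 1.65 m → arm 1.65 m, τ = 190 × 1.65 = 313.5 N·m clockwise.
Speaker: 9.7 × 10 = 97 N down at 2.4 m → arm 2.4 m, τ = 97 × 2.4 = 232.8 N·m clockwise.
Bag of cement: 27 × 10 = 270 N down at 3 m → arm 3 m, τ = 270 × 3 = 810 N·m clockwise.
Toolbox: 5.7 × 10 = 57 N down at 1.7 m → arm 1.7 m, τ = 57 × 1.7 = 96.9 N·m clockwise.
Net load moment about support A = 1453 N·m clockwise.
Reaction R at support B is upward at 3.3 m, arm 3.3 m → moment R × 3.3 counterclockwise.
Balancing moments: R × 3.3 = 1453, giving R = 440 N.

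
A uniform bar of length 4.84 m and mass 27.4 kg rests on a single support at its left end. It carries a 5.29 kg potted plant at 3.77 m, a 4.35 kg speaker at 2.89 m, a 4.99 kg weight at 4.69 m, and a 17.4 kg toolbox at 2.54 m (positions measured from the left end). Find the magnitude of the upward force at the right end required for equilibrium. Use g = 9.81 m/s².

F ≈ 337 N

Take moments about the left end.
Beam weight: 27.4 × 9.81 = 268.8 N down at 2.42 m → arm 2.42 m, τ = 268.8 × 2.42 = 650.5 N·m clockwise.
Potted plant: 5.29 × 9.81 = 51.89 N down at 3.77 m → arm 3.77 m, τ = 51.89 × 3.77 = 195.6 N·m clockwise.
Speaker: 4.35 × 9.81 = 42.67 N down at 2.89 m → arm 2.89 m, τ = 42.67 × 2.89 = 123.3 N·m clockwise.
Weight: 4.99 × 9.81 = 48.95 N down at 4.69 m → arm 4.69 m, τ = 48.95 × 4.69 = 229.6 N·m clockwise.
Toolbox: 17.4 × 9.81 = 170.7 N down at 2.54 m → arm 2.54 m, τ = 170.7 × 2.54 = 433.6 N·m clockwise.
Net moment of the loads = 1633 N·m clockwise.
The upward force F acts at the right end, arm 4.84 m, giving F × 4.84 counterclockwise.
Setting net torque to zero: F × 4.84 = 1633 → F = 1633 / 4.84 = 337 N.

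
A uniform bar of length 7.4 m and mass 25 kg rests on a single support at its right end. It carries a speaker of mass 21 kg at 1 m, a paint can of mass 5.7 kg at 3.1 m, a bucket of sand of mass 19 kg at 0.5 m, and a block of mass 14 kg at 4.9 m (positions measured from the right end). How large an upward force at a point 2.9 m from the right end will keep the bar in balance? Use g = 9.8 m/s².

Take moments about the right end.
Beam weight: 25 × 9.8 = 245 N down at 3.7 m → arm 3.7 m, τ = 245 × 3.7 = 906.5 N·m counterclockwise.
Speaker: 21 × 9.8 = 205.8 N down at 1 m → arm 1 m, τ = 205.8 × 1 = 205.8 N·m counterclockwise.
Paint can: 5.7 × 9.8 = 55.86 N down at 3.1 m → arm 3.1 m, τ = 55.86 × 3.1 = 173.2 N·m counterclockwise.
Bucket of sand: 19 × 9.8 = 186.2 N down at 0.5 m → arm 0.5 m, τ = 186.2 × 0.5 = 93.1 N·m counterclockwise.
Block: 14 × 9.8 = 137.2 N down at 4.9 m → arm 4.9 m, τ = 137.2 × 4.9 = 672.3 N·m counterclockwise.
Net moment of the loads = 2051 N·m counterclockwise.
The upward force F acts at a point 2.9 m from the right end, arm 2.9 m, giving F × 2.9 clockwise.
Setting net torque to zero: F × 2.9 = 2051 → F = 2051 / 2.9 = 707 N.

F ≈ 707 N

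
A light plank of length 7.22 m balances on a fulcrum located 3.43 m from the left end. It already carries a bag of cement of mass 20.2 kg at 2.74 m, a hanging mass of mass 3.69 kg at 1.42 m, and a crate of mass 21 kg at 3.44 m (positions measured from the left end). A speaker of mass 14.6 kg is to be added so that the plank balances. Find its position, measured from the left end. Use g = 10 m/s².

Take moments about the fulcrum (at 3.43 m from the left end).
Bag of cement: 20.2 × 10 = 202 N down at 2.74 m → arm 0.69 m, τ = 202 × 0.69 = 139.4 N·m counterclockwise.
Hanging mass: 3.69 × 10 = 36.9 N down at 1.42 m → arm 2.01 m, τ = 36.9 × 2.01 = 74.17 N·m counterclockwise.
Crate: 21 × 10 = 210 N down at 3.44 m → arm 0.01 m, τ = 210 × 0.01 = 2.1 N·m clockwise.
Net moment of existing loads = 211.5 N·m counterclockwise.
The speaker weighs 14.6 × 10 = 146 N and must supply an equal clockwise moment, so its lever arm about the fulcrum is 211.5 / 146 = 1.45 m.
That puts it at 3.43 + 1.45 = 4.88 m from the left end.

x ≈ 4.88 m from the left end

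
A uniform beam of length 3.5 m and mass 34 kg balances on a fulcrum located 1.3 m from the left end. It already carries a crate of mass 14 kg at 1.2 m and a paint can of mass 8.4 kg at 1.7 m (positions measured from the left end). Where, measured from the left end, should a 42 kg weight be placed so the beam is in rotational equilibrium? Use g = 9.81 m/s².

About the fulcrum (at 1.3 m from the left end):
Beam weight: 34 × 9.81 = 333.5 N down at 1.75 m → arm 0.45 m, τ = 333.5 × 0.45 = 150.1 N·m clockwise.
Crate: 14 × 9.81 = 137.3 N down at 1.2 m → arm 0.1 m, τ = 137.3 × 0.1 = 13.73 N·m counterclockwise.
Paint can: 8.4 × 9.81 = 82.4 N down at 1.7 m → arm 0.4 m, τ = 82.4 × 0.4 = 32.96 N·m clockwise.
Net moment of existing loads = 169.3 N·m clockwise.
The weight weighs 42 × 9.81 = 412 N and must supply an equal counterclockwise moment, so its lever arm about the fulcrum is 169.3 / 412 = 0.411 m.
That puts it at 1.3 − 0.411 = 0.889 m from the left end.

x ≈ 0.889 m from the left end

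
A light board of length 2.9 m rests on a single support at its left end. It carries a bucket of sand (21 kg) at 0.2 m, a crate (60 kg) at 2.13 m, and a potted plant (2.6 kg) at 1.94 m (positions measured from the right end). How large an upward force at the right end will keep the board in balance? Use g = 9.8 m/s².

F ≈ 356 N

Taking torques about the left end:
Bucket of sand: 21 × 9.8 = 205.8 N down at 0.2 m → arm 2.7 m, τ = 205.8 × 2.7 = 555.7 N·m clockwise.
Crate: 60 × 9.8 = 588 N down at 2.13 m → arm 0.77 m, τ = 588 × 0.77 = 452.8 N·m clockwise.
Potted plant: 2.6 × 9.8 = 25.48 N down at 1.94 m → arm 0.96 m, τ = 25.48 × 0.96 = 24.46 N·m clockwise.
Net moment of the loads = 1033 N·m clockwise.
The upward force F acts at the right end, arm 2.9 m, giving F × 2.9 counterclockwise.
Setting net torque to zero: F × 2.9 = 1033 → F = 1033 / 2.9 = 356 N.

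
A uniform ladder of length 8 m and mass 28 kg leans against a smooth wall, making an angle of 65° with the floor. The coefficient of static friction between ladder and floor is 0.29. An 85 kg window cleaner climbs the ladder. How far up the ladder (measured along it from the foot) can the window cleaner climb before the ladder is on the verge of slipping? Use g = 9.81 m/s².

d ≈ 5.3 m

Choose the foot of the ladder as the axis so the floor normal and friction both act there and drop out.
Ladder weight 28×9.81 = 274.7 N acts at 4 m along the ladder; its horizontal arm is 4·cos65° = 1.69 m → τ = 464.2 N·m clockwise.
Window cleaner weight 85×9.81 = 833.9 N at distance d → arm d·cos65° → τ = 833.9·d·0.4226 clockwise.
Wall normal N at the top has arm L sinθ = 7.25 m counterclockwise, so Στ = 0 gives N·7.25 = 464.2 + 352.4·d.
ΣFy = 0 ⇒ N_floor = 1109 N, so the maximum friction is μ_s·N_floor = 0.29×1109 = 321.6 N. ΣFx = 0 ⇒ N_wall = f, so at the slipping point N = 321.6 N.
Substituting: 321.6×7.25 = 464.2 + 352.4·d ⇒ d = (2332 − 464.2) / 352.4 = 5.3 m.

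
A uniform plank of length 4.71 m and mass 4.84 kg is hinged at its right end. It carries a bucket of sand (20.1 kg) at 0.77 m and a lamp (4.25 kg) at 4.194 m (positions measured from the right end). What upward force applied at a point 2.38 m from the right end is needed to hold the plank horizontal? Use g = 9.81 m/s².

F ≈ 184 N

Taking torques about the right end:
Beam weight: 4.84 × 9.81 = 47.48 N down at 2.355 m → arm 2.355 m, τ = 47.48 × 2.355 = 111.8 N·m counterclockwise.
Bucket of sand: 20.1 × 9.81 = 197.2 N down at 0.77 m → arm 0.77 m, τ = 197.2 × 0.77 = 151.8 N·m counterclockwise.
Lamp: 4.25 × 9.81 = 41.69 N down at 4.194 m → arm 4.194 m, τ = 41.69 × 4.194 = 174.8 N·m counterclockwise.
Net moment of the loads = 438.4 N·m counterclockwise.
The upward force F acts at a point 2.38 m from the right end, arm 2.38 m, giving F × 2.38 clockwise.
Balancing moments: F × 2.38 = 438.4, giving F = 438.4 / 2.38 = 184 N.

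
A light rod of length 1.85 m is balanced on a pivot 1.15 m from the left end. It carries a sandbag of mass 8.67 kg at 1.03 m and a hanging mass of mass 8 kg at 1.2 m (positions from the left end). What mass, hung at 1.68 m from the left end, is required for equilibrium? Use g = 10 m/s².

Choose the pivot (at 1.15 m from the left end) as the axis so the support reaction has zero arm there.
Sandbag: 8.67 × 10 = 86.7 N down at 1.03 m → arm 0.12 m, τ = 86.7 × 0.12 = 10.4 N·m counterclockwise.
Hanging mass: 8 × 10 = 80 N down at 1.2 m → arm 0.05 m, τ = 80 × 0.05 = 4 N·m clockwise.
Net moment of known loads = 6.4 N·m counterclockwise.
An unknown mass m at 1.68 m has arm 0.53 m; its moment is m·g·0.53 clockwise.
Balancing moments: m × 10 × 0.53 = 6.4, giving m = 6.4 / (10 × 0.53) = 1.21 kg.

m ≈ 1.21 kg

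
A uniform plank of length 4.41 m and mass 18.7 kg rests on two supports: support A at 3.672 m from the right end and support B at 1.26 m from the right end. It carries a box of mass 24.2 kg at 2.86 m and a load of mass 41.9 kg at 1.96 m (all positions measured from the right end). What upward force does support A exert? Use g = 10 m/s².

Take moments about support B.
Beam weight: 18.7 × 10 = 187 N down at 2.205 m → arm 0.945 m, τ = 187 × 0.945 = 176.7 N·m counterclockwise.
Box: 24.2 × 10 = 242 N down at 2.86 m → arm 1.6 m, τ = 242 × 1.6 = 387.2 N·m counterclockwise.
Load: 41.9 × 10 = 419 N down at 1.96 m → arm 0.7 m, τ = 419 × 0.7 = 293.3 N·m counterclockwise.
Net load moment about support B = 857.2 N·m counterclockwise.
Reaction R at support A is upward at 3.672 m, arm 2.412 m → moment R × 2.412 clockwise.
Balancing moments: R × 2.412 = 857.2, giving R = 355 N.

R_A ≈ 355 N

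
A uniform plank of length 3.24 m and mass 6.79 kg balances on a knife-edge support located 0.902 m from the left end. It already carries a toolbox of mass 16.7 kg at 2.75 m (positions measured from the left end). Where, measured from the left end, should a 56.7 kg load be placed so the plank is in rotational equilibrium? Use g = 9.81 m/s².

x ≈ 0.272 m from the left end

Sum moments about the knife-edge support (at 0.902 m from the left end) (the support reaction has zero arm there).
Beam weight: 6.79 × 9.81 = 66.61 N down at 1.62 m → arm 0.718 m, τ = 66.61 × 0.718 = 47.83 N·m clockwise.
Toolbox: 16.7 × 9.81 = 163.8 N down at 2.75 m → arm 1.848 m, τ = 163.8 × 1.848 = 302.7 N·m clockwise.
Net moment of existing loads = 350.5 N·m clockwise.
The load weighs 56.7 × 9.81 = 556.2 N and must supply an equal counterclockwise moment, so its lever arm about the knife-edge support is 350.5 / 556.2 = 0.63 m.
That puts it at 0.902 − 0.63 = 0.272 m from the left end.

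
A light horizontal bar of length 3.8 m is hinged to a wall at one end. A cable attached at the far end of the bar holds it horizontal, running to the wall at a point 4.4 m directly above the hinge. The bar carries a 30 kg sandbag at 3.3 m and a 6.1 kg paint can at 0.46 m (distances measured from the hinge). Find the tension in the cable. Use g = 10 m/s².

T ≈ 354 N

About the hinge:
Sandbag: 30 × 10 = 300 N down at 3.3 m → arm 3.3 m, τ = 300 × 3.3 = 990 N·m clockwise.
Paint can: 6.1 × 10 = 61 N down at 0.46 m → arm 0.46 m, τ = 61 × 0.46 = 28.06 N·m clockwise.
Total clockwise load moment = 1018 N·m.
The cable tension T acts at 3.8 m; only its component perpendicular to the bar, T sinθ, produces torque. sinθ = h/√(h²+d²) = 4.4/√(4.4²+3.8²) = 0.7568.
For rotational equilibrium, T × 3.8 × 0.7568 = 1018, so T = 1018 / 2.876 = 354 N.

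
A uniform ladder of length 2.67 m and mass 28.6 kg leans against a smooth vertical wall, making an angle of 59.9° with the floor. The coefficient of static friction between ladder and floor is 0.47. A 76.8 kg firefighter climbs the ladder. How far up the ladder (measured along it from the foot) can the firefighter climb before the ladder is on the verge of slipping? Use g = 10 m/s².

d ≈ 2.47 m

Sum moments about the foot of the ladder (the floor normal and friction both act there and drop out).
Ladder weight 28.6×10 = 286 N acts at 1.335 m along the ladder; its horizontal arm is 1.335·cos59.9° = 0.6695 m → τ = 191.5 N·m clockwise.
Firefighter weight 76.8×10 = 768 N at distance d → arm d·cos59.9° → τ = 768·d·0.5015 clockwise.
Wall normal N at the top has arm L sinθ = 2.31 m counterclockwise, so Στ = 0 gives N·2.31 = 191.5 + 385.2·d.
ΣFy = 0 ⇒ N_floor = 1054 N, so the maximum friction is μ_s·N_floor = 0.47×1054 = 495.4 N. ΣFx = 0 ⇒ N_wall = f, so at the slipping point N = 495.4 N.
Substituting: 495.4×2.31 = 191.5 + 385.2·d ⇒ d = (1144 − 191.5) / 385.2 = 2.47 m.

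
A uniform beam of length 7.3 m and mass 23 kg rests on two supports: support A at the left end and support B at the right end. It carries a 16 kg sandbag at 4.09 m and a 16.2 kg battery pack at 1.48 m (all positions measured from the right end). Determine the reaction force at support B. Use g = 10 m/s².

Choose support A as the axis so its reaction then has zero moment arm.
Beam weight: 23 × 10 = 230 N down at 3.65 m → arm 3.65 m, τ = 230 × 3.65 = 839.5 N·m clockwise.
Sandbag: 16 × 10 = 160 N down at 4.09 m → arm 3.21 m, τ = 160 × 3.21 = 513.6 N·m clockwise.
Battery pack: 16.2 × 10 = 162 N down at 1.48 m → arm 5.82 m, τ = 162 × 5.82 = 942.8 N·m clockwise.
Net load moment about support A = 2296 N·m clockwise.
Reaction R at support B is upward at 0 m, arm 7.3 m → moment R × 7.3 counterclockwise.
Setting net torque to zero: R × 7.3 = 2296 → R = 315 N.

R_B ≈ 315 N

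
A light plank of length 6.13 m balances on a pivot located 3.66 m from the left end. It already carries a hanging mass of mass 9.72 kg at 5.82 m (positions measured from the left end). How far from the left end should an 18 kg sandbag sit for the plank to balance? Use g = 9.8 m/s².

About the pivot (at 3.66 m from the left end):
Hanging mass: 9.72 × 9.8 = 95.26 N down at 5.82 m → arm 2.16 m, τ = 95.26 × 2.16 = 205.8 N·m clockwise.
Net moment of existing loads = 205.8 N·m clockwise.
The sandbag weighs 18 × 9.8 = 176.4 N and must supply an equal counterclockwise moment, so its lever arm about the pivot is 205.8 / 176.4 = 1.17 m.
That puts it at 3.66 − 1.17 = 2.49 m from the left end.

x ≈ 2.49 m from the left end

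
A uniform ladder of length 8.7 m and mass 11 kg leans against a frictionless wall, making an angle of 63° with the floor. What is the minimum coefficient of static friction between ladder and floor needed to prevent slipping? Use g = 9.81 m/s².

μ_min ≈ 0.255

Sum moments about the foot of the ladder (the floor normal and friction both act there and drop out).
Ladder weight 11×9.81 = 107.9 N acts at 4.35 m along the ladder; its horizontal arm is 4.35·cos63° = 1.975 m → τ = 213.1 N·m clockwise.
Wall normal N acts horizontally at the top; its moment arm is the height L sinθ = 8.7·sin63° = 7.752 m, counterclockwise.
Στ = 0 ⇒ N × 7.752 = 213.1 ⇒ N = 27.49 N.
ΣFx = 0 ⇒ f = N_wall = 27.49 N. ΣFy = 0 ⇒ N_floor = 107.9 N.
μ_min = f / N_floor = 27.49 / 107.9 = 0.255.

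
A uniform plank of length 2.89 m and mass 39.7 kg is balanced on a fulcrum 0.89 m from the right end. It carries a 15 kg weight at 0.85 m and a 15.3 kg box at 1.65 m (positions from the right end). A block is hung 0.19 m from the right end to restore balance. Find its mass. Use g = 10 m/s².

About the fulcrum (at 0.89 m from the right end):
Beam weight: 39.7 × 10 = 397 N down at 1.445 m → arm 0.555 m, τ = 397 × 0.555 = 220.3 N·m counterclockwise.
Weight: 15 × 10 = 150 N down at 0.85 m → arm 0.04 m, τ = 150 × 0.04 = 6 N·m clockwise.
Box: 15.3 × 10 = 153 N down at 1.65 m → arm 0.76 m, τ = 153 × 0.76 = 116.3 N·m counterclockwise.
Net moment of known loads = 330.6 N·m counterclockwise.
An unknown mass m at 0.19 m has arm 0.7 m; its moment is m·g·0.7 clockwise.
For rotational equilibrium, m × 10 × 0.7 = 330.6, so m = 330.6 / (10 × 0.7) = 47.2 kg.

m ≈ 47.2 kg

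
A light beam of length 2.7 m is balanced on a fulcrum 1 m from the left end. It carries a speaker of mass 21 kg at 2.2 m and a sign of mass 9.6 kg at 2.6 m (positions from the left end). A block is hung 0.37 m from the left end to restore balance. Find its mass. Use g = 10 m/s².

Take moments about the fulcrum (at 1 m from the left end).
Speaker: 21 × 10 = 210 N down at 2.2 m → arm 1.2 m, τ = 210 × 1.2 = 252 N·m clockwise.
Sign: 9.6 × 10 = 96 N down at 2.6 m → arm 1.6 m, τ = 96 × 1.6 = 153.6 N·m clockwise.
Net moment of known loads = 405.6 N·m clockwise.
An unknown mass m at 0.37 m has arm 0.63 m; its moment is m·g·0.63 counterclockwise.
For rotational equilibrium, m × 10 × 0.63 = 405.6, so m = 405.6 / (10 × 0.63) = 64.4 kg.

m ≈ 64.4 kg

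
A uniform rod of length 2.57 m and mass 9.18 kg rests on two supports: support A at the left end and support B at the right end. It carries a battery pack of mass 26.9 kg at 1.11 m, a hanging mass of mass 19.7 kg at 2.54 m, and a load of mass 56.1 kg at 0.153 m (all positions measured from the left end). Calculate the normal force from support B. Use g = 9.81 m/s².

R_B ≈ 383 N

Taking torques about support A:
Beam weight: 9.18 × 9.81 = 90.06 N down at 1.285 m → arm 1.285 m, τ = 90.06 × 1.285 = 115.7 N·m clockwise.
Battery pack: 26.9 × 9.81 = 263.9 N down at 1.11 m → arm 1.11 m, τ = 263.9 × 1.11 = 292.9 N·m clockwise.
Hanging mass: 19.7 × 9.81 = 193.3 N down at 2.54 m → arm 2.54 m, τ = 193.3 × 2.54 = 491 N·m clockwise.
Load: 56.1 × 9.81 = 550.3 N down at 0.153 m → arm 0.153 m, τ = 550.3 × 0.153 = 84.2 N·m clockwise.
Net load moment about support A = 983.8 N·m clockwise.
Reaction R at support B is upward at 2.57 m, arm 2.57 m → moment R × 2.57 counterclockwise.
Setting net torque to zero: R × 2.57 = 983.8 → R = 383 N.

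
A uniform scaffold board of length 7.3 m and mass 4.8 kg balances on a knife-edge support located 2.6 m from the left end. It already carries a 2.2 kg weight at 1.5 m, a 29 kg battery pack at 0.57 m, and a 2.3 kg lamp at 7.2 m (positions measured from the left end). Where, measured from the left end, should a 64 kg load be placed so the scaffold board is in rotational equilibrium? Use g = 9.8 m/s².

x ≈ 3.31 m from the left end

About the knife-edge support (at 2.6 m from the left end):
Beam weight: 4.8 × 9.8 = 47.04 N down at 3.65 m → arm 1.05 m, τ = 47.04 × 1.05 = 49.39 N·m clockwise.
Weight: 2.2 × 9.8 = 21.56 N down at 1.5 m → arm 1.1 m, τ = 21.56 × 1.1 = 23.72 N·m counterclockwise.
Battery pack: 29 × 9.8 = 284.2 N down at 0.57 m → arm 2.03 m, τ = 284.2 × 2.03 = 576.9 N·m counterclockwise.
Lamp: 2.3 × 9.8 = 22.54 N down at 7.2 m → arm 4.6 m, τ = 22.54 × 4.6 = 103.7 N·m clockwise.
Net moment of existing loads = 447.5 N·m counterclockwise.
The load weighs 64 × 9.8 = 627.2 N and must supply an equal clockwise moment, so its lever arm about the knife-edge support is 447.5 / 627.2 = 0.713 m.
That puts it at 2.6 + 0.713 = 3.31 m from the left end.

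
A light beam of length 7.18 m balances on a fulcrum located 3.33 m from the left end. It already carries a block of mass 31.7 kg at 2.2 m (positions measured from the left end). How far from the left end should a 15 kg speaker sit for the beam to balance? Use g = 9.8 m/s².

x ≈ 5.72 m from the left end

Take moments about the fulcrum (at 3.33 m from the left end).
Block: 31.7 × 9.8 = 310.7 N down at 2.2 m → arm 1.13 m, τ = 310.7 × 1.13 = 351.1 N·m counterclockwise.
Net moment of existing loads = 351.1 N·m counterclockwise.
The speaker weighs 15 × 9.8 = 147 N and must supply an equal clockwise moment, so its lever arm about the fulcrum is 351.1 / 147 = 2.39 m.
That puts it at 3.33 + 2.39 = 5.72 m from the left end.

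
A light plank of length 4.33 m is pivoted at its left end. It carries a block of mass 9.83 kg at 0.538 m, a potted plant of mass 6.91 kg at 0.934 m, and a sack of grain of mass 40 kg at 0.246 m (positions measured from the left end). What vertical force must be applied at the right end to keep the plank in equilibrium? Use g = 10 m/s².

F ≈ 49.8 N

About the left end:
Block: 9.83 × 10 = 98.3 N down at 0.538 m → arm 0.538 m, τ = 98.3 × 0.538 = 52.89 N·m clockwise.
Potted plant: 6.91 × 10 = 69.1 N down at 0.934 m → arm 0.934 m, τ = 69.1 × 0.934 = 64.54 N·m clockwise.
Sack of grain: 40 × 10 = 400 N down at 0.246 m → arm 0.246 m, τ = 400 × 0.246 = 98.4 N·m clockwise.
Net moment of the loads = 215.8 N·m clockwise.
The upward force F acts at the right end, arm 4.33 m, giving F × 4.33 counterclockwise.
Στ = 0 ⇒ F × 4.33 = 215.8 ⇒ F = 215.8 / 4.33 = 49.8 N.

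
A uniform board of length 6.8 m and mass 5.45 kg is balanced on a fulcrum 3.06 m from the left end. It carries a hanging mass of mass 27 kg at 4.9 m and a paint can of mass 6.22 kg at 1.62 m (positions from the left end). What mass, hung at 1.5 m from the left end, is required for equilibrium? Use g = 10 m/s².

Choose the fulcrum (at 3.06 m from the left end) as the axis so the support reaction has zero arm there.
Beam weight: 5.45 × 10 = 54.5 N down at 3.4 m → arm 0.34 m, τ = 54.5 × 0.34 = 18.53 N·m clockwise.
Hanging mass: 27 × 10 = 270 N down at 4.9 m → arm 1.84 m, τ = 270 × 1.84 = 496.8 N·m clockwise.
Paint can: 6.22 × 10 = 62.2 N down at 1.62 m → arm 1.44 m, τ = 62.2 × 1.44 = 89.57 N·m counterclockwise.
Net moment of known loads = 425.8 N·m clockwise.
An unknown mass m at 1.5 m has arm 1.56 m; its moment is m·g·1.56 counterclockwise.
Setting net torque to zero: m × 10 × 1.56 = 425.8 → m = 425.8 / (10 × 1.56) = 27.3 kg.

m ≈ 27.3 kg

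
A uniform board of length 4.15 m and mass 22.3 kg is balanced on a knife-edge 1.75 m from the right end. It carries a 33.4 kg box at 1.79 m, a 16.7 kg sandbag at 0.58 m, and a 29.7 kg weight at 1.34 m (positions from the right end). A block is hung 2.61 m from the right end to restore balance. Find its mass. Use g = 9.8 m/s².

m ≈ 26.9 kg

Taking torques about the knife-edge (at 1.75 m from the right end):
Beam weight: 22.3 × 9.8 = 218.5 N down at 2.075 m → arm 0.325 m, τ = 218.5 × 0.325 = 71.01 N·m counterclockwise.
Box: 33.4 × 9.8 = 327.3 N down at 1.79 m → arm 0.04 m, τ = 327.3 × 0.04 = 13.09 N·m counterclockwise.
Sandbag: 16.7 × 9.8 = 163.7 N down at 0.58 m → arm 1.17 m, τ = 163.7 × 1.17 = 191.5 N·m clockwise.
Weight: 29.7 × 9.8 = 291.1 N down at 1.34 m → arm 0.41 m, τ = 291.1 × 0.41 = 119.4 N·m clockwise.
Net moment of known loads = 226.8 N·m clockwise.
An unknown mass m at 2.61 m has arm 0.86 m; its moment is m·g·0.86 counterclockwise.
Balancing moments: m × 9.8 × 0.86 = 226.8, giving m = 226.8 / (9.8 × 0.86) = 26.9 kg.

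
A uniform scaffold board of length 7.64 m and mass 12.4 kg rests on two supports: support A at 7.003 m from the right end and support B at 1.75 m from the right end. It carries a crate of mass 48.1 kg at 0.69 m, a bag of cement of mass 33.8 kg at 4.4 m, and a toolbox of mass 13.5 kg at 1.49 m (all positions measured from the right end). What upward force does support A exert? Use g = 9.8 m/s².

Sum moments about support B (its reaction then has zero moment arm).
Beam weight: 12.4 × 9.8 = 121.5 N down at 3.82 m → arm 2.07 m, τ = 121.5 × 2.07 = 251.5 N·m counterclockwise.
Crate: 48.1 × 9.8 = 471.4 N down at 0.69 m → arm 1.06 m, τ = 471.4 × 1.06 = 499.7 N·m clockwise.
Bag of cement: 33.8 × 9.8 = 331.2 N down at 4.4 m → arm 2.65 m, τ = 331.2 × 2.65 = 877.7 N·m counterclockwise.
Toolbox: 13.5 × 9.8 = 132.3 N down at 1.49 m → arm 0.26 m, τ = 132.3 × 0.26 = 34.4 N·m clockwise.
Net load moment about support B = 595.1 N·m counterclockwise.
Reaction R at support A is upward at 7.003 m, arm 5.253 m → moment R × 5.253 clockwise.
Setting net torque to zero: R × 5.253 = 595.1 → R = 113 N.

R_A ≈ 113 N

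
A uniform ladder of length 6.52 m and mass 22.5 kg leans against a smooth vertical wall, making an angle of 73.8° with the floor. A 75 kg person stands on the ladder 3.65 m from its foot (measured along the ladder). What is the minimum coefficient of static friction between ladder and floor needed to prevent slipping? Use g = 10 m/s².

Sum moments about the foot of the ladder (the floor normal and friction both act there and drop out).
Ladder weight 22.5×10 = 225 N acts at 3.26 m along the ladder; its horizontal arm is 3.26·cos73.8° = 0.9095 m → τ = 204.6 N·m clockwise.
Person: 75×10 = 750 N at 3.65 m → arm 1.018 m → τ = 763.5 N·m clockwise.
Wall normal N acts horizontally at the top; its moment arm is the height L sinθ = 6.52·sin73.8° = 6.261 m, counterclockwise.
Στ = 0 ⇒ N × 6.261 = 968.1 ⇒ N = 154.6 N.
ΣFx = 0 ⇒ f = N_wall = 154.6 N. ΣFy = 0 ⇒ N_floor = 975 N.
μ_min = f / N_floor = 154.6 / 975 = 0.159.

μ_min ≈ 0.159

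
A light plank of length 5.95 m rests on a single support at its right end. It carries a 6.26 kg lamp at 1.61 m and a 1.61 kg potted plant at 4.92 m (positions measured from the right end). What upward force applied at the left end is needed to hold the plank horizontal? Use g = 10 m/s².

About the right end:
Lamp: 6.26 × 10 = 62.6 N down at 1.61 m → arm 1.61 m, τ = 62.6 × 1.61 = 100.8 N·m counterclockwise.
Potted plant: 1.61 × 10 = 16.1 N down at 4.92 m → arm 4.92 m, τ = 16.1 × 4.92 = 79.21 N·m counterclockwise.
Net moment of the loads = 180 N·m counterclockwise.
The upward force F acts at the left end, arm 5.95 m, giving F × 5.95 clockwise.
Στ = 0 ⇒ F × 5.95 = 180 ⇒ F = 180 / 5.95 = 30.3 N.

F ≈ 30.3 N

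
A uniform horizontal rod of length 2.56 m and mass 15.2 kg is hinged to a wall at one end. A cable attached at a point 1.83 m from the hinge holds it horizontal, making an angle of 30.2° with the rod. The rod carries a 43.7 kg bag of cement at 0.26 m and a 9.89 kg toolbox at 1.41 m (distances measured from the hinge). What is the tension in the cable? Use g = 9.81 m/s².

T ≈ 477 N

About the hinge:
Beam weight: 15.2 × 9.81 = 149.1 N down at 1.28 m → arm 1.28 m, τ = 149.1 × 1.28 = 190.8 N·m clockwise.
Bag of cement: 43.7 × 9.81 = 428.7 N down at 0.26 m → arm 0.26 m, τ = 428.7 × 0.26 = 111.5 N·m clockwise.
Toolbox: 9.89 × 9.81 = 97.02 N down at 1.41 m → arm 1.41 m, τ = 97.02 × 1.41 = 136.8 N·m clockwise.
Total clockwise load moment = 439.1 N·m.
The cable tension T acts at 1.83 m; only its component perpendicular to the rod, T sinθ, produces torque. sin 30.2° = 0.503.
Στ = 0 ⇒ T × 1.83 × 0.503 = 439.1 ⇒ T = 439.1 / 0.9205 = 477 N.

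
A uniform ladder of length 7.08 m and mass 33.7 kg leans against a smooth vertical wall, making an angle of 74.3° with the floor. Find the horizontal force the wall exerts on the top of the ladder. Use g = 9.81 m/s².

About the foot of the ladder:
Ladder weight 33.7×9.81 = 330.6 N acts at 3.54 m along the ladder; its horizontal arm is 3.54·cos74.3° = 0.9579 m → τ = 316.7 N·m clockwise.
Wall normal N acts horizontally at the top; its moment arm is the height L sinθ = 7.08·sin74.3° = 6.816 m, counterclockwise.
Balancing moments: N × 6.816 = 316.7, giving N = 46.5 N.

N_wall ≈ 46.5 N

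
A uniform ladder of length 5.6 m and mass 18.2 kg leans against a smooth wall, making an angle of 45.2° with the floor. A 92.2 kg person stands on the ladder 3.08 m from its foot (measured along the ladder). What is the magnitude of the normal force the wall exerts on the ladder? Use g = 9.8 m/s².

Choose the foot of the ladder as the axis so the floor normal and friction both act there and drop out.
Ladder weight 18.2×9.8 = 178.4 N acts at 2.8 m along the ladder; its horizontal arm is 2.8·cos45.2° = 1.973 m → τ = 352 N·m clockwise.
Person: 92.2×9.8 = 903.6 N at 3.08 m → arm 2.17 m → τ = 1961 N·m clockwise.
Wall normal N acts horizontally at the top; its moment arm is the height L sinθ = 5.6·sin45.2° = 3.974 m, counterclockwise.
Balancing moments: N × 3.974 = 2313, giving N = 582 N.

N_wall ≈ 582 N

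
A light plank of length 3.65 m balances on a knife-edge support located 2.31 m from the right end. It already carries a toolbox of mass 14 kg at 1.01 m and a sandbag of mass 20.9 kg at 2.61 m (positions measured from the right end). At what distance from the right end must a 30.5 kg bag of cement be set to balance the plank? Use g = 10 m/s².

x ≈ 2.7 m from the right end

Sum moments about the knife-edge support (at 2.31 m from the right end) (the support reaction has zero arm there).
Toolbox: 14 × 10 = 140 N down at 1.01 m → arm 1.3 m, τ = 140 × 1.3 = 182 N·m clockwise.
Sandbag: 20.9 × 10 = 209 N down at 2.61 m → arm 0.3 m, τ = 209 × 0.3 = 62.7 N·m counterclockwise.
Net moment of existing loads = 119.3 N·m clockwise.
The bag of cement weighs 30.5 × 10 = 305 N and must supply an equal counterclockwise moment, so its lever arm about the knife-edge support is 119.3 / 305 = 0.391 m.
That puts it at 2.31 + 0.391 = 2.7 m from the right end.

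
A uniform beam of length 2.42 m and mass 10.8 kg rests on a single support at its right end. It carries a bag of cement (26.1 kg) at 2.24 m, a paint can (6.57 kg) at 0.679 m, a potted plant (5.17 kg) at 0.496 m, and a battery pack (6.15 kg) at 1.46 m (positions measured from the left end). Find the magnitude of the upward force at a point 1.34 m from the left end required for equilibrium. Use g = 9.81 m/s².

F ≈ 409 N

Choose the right end as the axis so the unknown pivot reaction has zero arm there.
Beam weight: 10.8 × 9.81 = 105.9 N down at 1.21 m → arm 1.21 m, τ = 105.9 × 1.21 = 128.1 N·m counterclockwise.
Bag of cement: 26.1 × 9.81 = 256 N down at 2.24 m → arm 0.18 m, τ = 256 × 0.18 = 46.08 N·m counterclockwise.
Paint can: 6.57 × 9.81 = 64.45 N down at 0.679 m → arm 1.741 m, τ = 64.45 × 1.741 = 112.2 N·m counterclockwise.
Potted plant: 5.17 × 9.81 = 50.72 N down at 0.496 m → arm 1.924 m, τ = 50.72 × 1.924 = 97.59 N·m counterclockwise.
Battery pack: 6.15 × 9.81 = 60.33 N down at 1.46 m → arm 0.96 m, τ = 60.33 × 0.96 = 57.92 N·m counterclockwise.
Net moment of the loads = 441.9 N·m counterclockwise.
The upward force F acts at a point 1.34 m from the left end, arm 1.08 m, giving F × 1.08 clockwise.
Στ = 0 ⇒ F × 1.08 = 441.9 ⇒ F = 441.9 / 1.08 = 409 N.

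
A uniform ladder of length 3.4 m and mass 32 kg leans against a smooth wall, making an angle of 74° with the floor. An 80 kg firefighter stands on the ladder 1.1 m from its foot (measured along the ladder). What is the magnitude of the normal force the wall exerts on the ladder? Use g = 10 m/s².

Take moments about the foot of the ladder.
Ladder weight 32×10 = 320 N acts at 1.7 m along the ladder; its horizontal arm is 1.7·cos74° = 0.4686 m → τ = 150 N·m clockwise.
Firefighter: 80×10 = 800 N at 1.1 m → arm 0.3032 m → τ = 242.6 N·m clockwise.
Wall normal N acts horizontally at the top; its moment arm is the height L sinθ = 3.4·sin74° = 3.268 m, counterclockwise.
Στ = 0 ⇒ N × 3.268 = 392.6 ⇒ N = 120 N.

N_wall ≈ 120 N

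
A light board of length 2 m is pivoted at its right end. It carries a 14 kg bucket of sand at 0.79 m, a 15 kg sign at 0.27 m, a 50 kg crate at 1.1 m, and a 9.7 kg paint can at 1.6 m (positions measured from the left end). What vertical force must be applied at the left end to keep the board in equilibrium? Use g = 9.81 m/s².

F ≈ 450 N

About the right end:
Bucket of sand: 14 × 9.81 = 137.3 N down at 0.79 m → arm 1.21 m, τ = 137.3 × 1.21 = 166.1 N·m counterclockwise.
Sign: 15 × 9.81 = 147.2 N down at 0.27 m → arm 1.73 m, τ = 147.2 × 1.73 = 254.7 N·m counterclockwise.
Crate: 50 × 9.81 = 490.5 N down at 1.1 m → arm 0.9 m, τ = 490.5 × 0.9 = 441.4 N·m counterclockwise.
Paint can: 9.7 × 9.81 = 95.16 N down at 1.6 m → arm 0.4 m, τ = 95.16 × 0.4 = 38.06 N·m counterclockwise.
Net moment of the loads = 900.3 N·m counterclockwise.
The upward force F acts at the left end, arm 2 m, giving F × 2 clockwise.
Setting net torque to zero: F × 2 = 900.3 → F = 900.3 / 2 = 450 N.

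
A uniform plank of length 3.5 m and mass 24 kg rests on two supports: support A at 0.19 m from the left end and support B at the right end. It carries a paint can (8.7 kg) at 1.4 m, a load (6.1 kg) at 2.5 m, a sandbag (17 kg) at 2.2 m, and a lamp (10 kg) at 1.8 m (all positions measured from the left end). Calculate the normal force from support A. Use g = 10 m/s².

R_A ≈ 319 N

Sum moments about support B (its reaction then has zero moment arm).
Beam weight: 24 × 10 = 240 N down at 1.75 m → arm 1.75 m, τ = 240 × 1.75 = 420 N·m counterclockwise.
Paint can: 8.7 × 10 = 87 N down at 1.4 m → arm 2.1 m, τ = 87 × 2.1 = 182.7 N·m counterclockwise.
Load: 6.1 × 10 = 61 N down at 2.5 m → arm 1 m, τ = 61 × 1 = 61 N·m counterclockwise.
Sandbag: 17 × 10 = 170 N down at 2.2 m → arm 1.3 m, τ = 170 × 1.3 = 221 N·m counterclockwise.
Lamp: 10 × 10 = 100 N down at 1.8 m → arm 1.7 m, τ = 100 × 1.7 = 170 N·m counterclockwise.
Net load moment about support B = 1055 N·m counterclockwise.
Reaction R at support A is upward at 0.19 m, arm 3.31 m → moment R × 3.31 clockwise.
Balancing moments: R × 3.31 = 1055, giving R = 319 N.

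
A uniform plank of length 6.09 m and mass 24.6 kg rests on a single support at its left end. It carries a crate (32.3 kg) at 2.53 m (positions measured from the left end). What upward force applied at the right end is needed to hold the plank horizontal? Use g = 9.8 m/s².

Sum moments about the left end (the unknown pivot reaction has zero arm there).
Beam weight: 24.6 × 9.8 = 241.1 N down at 3.045 m → arm 3.045 m, τ = 241.1 × 3.045 = 734.1 N·m clockwise.
Crate: 32.3 × 9.8 = 316.5 N down at 2.53 m → arm 2.53 m, τ = 316.5 × 2.53 = 800.7 N·m clockwise.
Net moment of the loads = 1535 N·m clockwise.
The upward force F acts at the right end, arm 6.09 m, giving F × 6.09 counterclockwise.
Balancing moments: F × 6.09 = 1535, giving F = 1535 / 6.09 = 252 N.

F ≈ 252 N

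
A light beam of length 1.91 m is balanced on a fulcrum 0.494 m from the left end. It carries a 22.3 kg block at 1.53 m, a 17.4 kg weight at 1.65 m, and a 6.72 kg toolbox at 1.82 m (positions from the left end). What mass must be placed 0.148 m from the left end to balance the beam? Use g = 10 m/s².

m ≈ 151 kg

About the fulcrum (at 0.494 m from the left end):
Block: 22.3 × 10 = 223 N down at 1.53 m → arm 1.036 m, τ = 223 × 1.036 = 231 N·m clockwise.
Weight: 17.4 × 10 = 174 N down at 1.65 m → arm 1.156 m, τ = 174 × 1.156 = 201.1 N·m clockwise.
Toolbox: 6.72 × 10 = 67.2 N down at 1.82 m → arm 1.326 m, τ = 67.2 × 1.326 = 89.11 N·m clockwise.
Net moment of known loads = 521.2 N·m clockwise.
An unknown mass m at 0.148 m has arm 0.346 m; its moment is m·g·0.346 counterclockwise.
Setting net torque to zero: m × 10 × 0.346 = 521.2 → m = 521.2 / (10 × 0.346) = 151 kg.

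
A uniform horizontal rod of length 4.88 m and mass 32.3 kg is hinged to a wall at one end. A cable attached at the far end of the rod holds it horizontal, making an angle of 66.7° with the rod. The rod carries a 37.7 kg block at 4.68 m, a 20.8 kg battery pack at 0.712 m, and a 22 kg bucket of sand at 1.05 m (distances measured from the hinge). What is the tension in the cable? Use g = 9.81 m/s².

About the hinge:
Beam weight: 32.3 × 9.81 = 316.9 N down at 2.44 m → arm 2.44 m, τ = 316.9 × 2.44 = 773.2 N·m clockwise.
Block: 37.7 × 9.81 = 369.8 N down at 4.68 m → arm 4.68 m, τ = 369.8 × 4.68 = 1731 N·m clockwise.
Battery pack: 20.8 × 9.81 = 204 N down at 0.712 m → arm 0.712 m, τ = 204 × 0.712 = 145.2 N·m clockwise.
Bucket of sand: 22 × 9.81 = 215.8 N down at 1.05 m → arm 1.05 m, τ = 215.8 × 1.05 = 226.6 N·m clockwise.
Total clockwise load moment = 2876 N·m.
The cable tension T acts at 4.88 m; only its component perpendicular to the rod, T sinθ, produces torque. sin 66.7° = 0.9184.
Setting net torque to zero: T × 4.88 × 0.9184 = 2876 → T = 2876 / 4.482 = 642 N.

T ≈ 642 N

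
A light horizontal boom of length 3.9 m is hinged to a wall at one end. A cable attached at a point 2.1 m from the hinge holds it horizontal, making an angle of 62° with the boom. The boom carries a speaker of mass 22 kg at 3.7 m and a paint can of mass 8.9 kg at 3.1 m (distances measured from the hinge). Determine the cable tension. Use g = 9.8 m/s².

Taking torques about the hinge:
Speaker: 22 × 9.8 = 215.6 N down at 3.7 m → arm 3.7 m, τ = 215.6 × 3.7 = 797.7 N·m clockwise.
Paint can: 8.9 × 9.8 = 87.22 N down at 3.1 m → arm 3.1 m, τ = 87.22 × 3.1 = 270.4 N·m clockwise.
Total clockwise load moment = 1068 N·m.
The cable tension T acts at 2.1 m; only its component perpendicular to the boom, T sinθ, produces torque. sin 62° = 0.8829.
Στ = 0 ⇒ T × 2.1 × 0.8829 = 1068 ⇒ T = 1068 / 1.854 = 576 N.

T ≈ 576 N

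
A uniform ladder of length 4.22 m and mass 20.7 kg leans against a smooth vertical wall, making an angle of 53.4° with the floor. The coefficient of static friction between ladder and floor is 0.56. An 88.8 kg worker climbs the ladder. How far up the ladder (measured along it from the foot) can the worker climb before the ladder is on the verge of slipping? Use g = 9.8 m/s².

Taking torques about the foot of the ladder:
Ladder weight 20.7×9.8 = 202.9 N acts at 2.11 m along the ladder; its horizontal arm is 2.11·cos53.4° = 1.258 m → τ = 255.2 N·m clockwise.
Worker weight 88.8×9.8 = 870.2 N at distance d → arm d·cos53.4° → τ = 870.2·d·0.5962 clockwise.
Wall normal N at the top has arm L sinθ = 3.388 m counterclockwise, so Στ = 0 gives N·3.388 = 255.2 + 518.8·d.
ΣFy = 0 ⇒ N_floor = 1073 N, so the maximum friction is μ_s·N_floor = 0.56×1073 = 600.9 N. ΣFx = 0 ⇒ N_wall = f, so at the slipping point N = 600.9 N.
Substituting: 600.9×3.388 = 255.2 + 518.8·d ⇒ d = (2036 − 255.2) / 518.8 = 3.43 m.

d ≈ 3.43 m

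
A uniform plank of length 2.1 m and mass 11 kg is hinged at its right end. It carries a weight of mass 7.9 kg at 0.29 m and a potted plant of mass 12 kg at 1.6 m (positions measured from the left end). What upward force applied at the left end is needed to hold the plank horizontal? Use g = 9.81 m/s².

Take moments about the right end.
Beam weight: 11 × 9.81 = 107.9 N down at 1.05 m → arm 1.05 m, τ = 107.9 × 1.05 = 113.3 N·m counterclockwise.
Weight: 7.9 × 9.81 = 77.5 N down at 0.29 m → arm 1.81 m, τ = 77.5 × 1.81 = 140.3 N·m counterclockwise.
Potted plant: 12 × 9.81 = 117.7 N down at 1.6 m → arm 0.5 m, τ = 117.7 × 0.5 = 58.85 N·m counterclockwise.
Net moment of the loads = 312.5 N·m counterclockwise.
The upward force F acts at the left end, arm 2.1 m, giving F × 2.1 clockwise.
Στ = 0 ⇒ F × 2.1 = 312.5 ⇒ F = 312.5 / 2.1 = 149 N.

F ≈ 149 N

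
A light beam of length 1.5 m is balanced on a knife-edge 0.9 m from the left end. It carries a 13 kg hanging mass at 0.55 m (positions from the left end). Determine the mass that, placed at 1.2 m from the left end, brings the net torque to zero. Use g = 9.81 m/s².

m ≈ 15.2 kg

Taking torques about the knife-edge (at 0.9 m from the left end):
Hanging mass: 13 × 9.81 = 127.5 N down at 0.55 m → arm 0.35 m, τ = 127.5 × 0.35 = 44.62 N·m counterclockwise.
Net moment of known loads = 44.62 N·m counterclockwise.
An unknown mass m at 1.2 m has arm 0.3 m; its moment is m·g·0.3 clockwise.
Balancing moments: m × 9.81 × 0.3 = 44.62, giving m = 44.62 / (9.81 × 0.3) = 15.2 kg.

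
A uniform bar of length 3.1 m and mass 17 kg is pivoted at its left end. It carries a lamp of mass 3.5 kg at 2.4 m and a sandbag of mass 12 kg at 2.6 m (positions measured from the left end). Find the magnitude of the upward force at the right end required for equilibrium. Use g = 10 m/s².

F ≈ 213 N

Take moments about the left end.
Beam weight: 17 × 10 = 170 N down at 1.55 m → arm 1.55 m, τ = 170 × 1.55 = 263.5 N·m clockwise.
Lamp: 3.5 × 10 = 35 N down at 2.4 m → arm 2.4 m, τ = 35 × 2.4 = 84 N·m clockwise.
Sandbag: 12 × 10 = 120 N down at 2.6 m → arm 2.6 m, τ = 120 × 2.6 = 312 N·m clockwise.
Net moment of the loads = 659.5 N·m clockwise.
The upward force F acts at the right end, arm 3.1 m, giving F × 3.1 counterclockwise.
For rotational equilibrium, F × 3.1 = 659.5, so F = 659.5 / 3.1 = 213 N.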